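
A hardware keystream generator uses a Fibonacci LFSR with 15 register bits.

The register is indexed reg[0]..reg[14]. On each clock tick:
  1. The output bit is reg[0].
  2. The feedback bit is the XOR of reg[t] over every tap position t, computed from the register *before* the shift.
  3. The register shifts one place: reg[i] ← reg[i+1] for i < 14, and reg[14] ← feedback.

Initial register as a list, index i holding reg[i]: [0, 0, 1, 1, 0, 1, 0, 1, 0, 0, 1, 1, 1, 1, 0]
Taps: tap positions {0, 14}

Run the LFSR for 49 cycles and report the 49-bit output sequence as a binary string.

0011010100111100010011000101000011101111001111101

tick  register→output (feedback)
  0  001101010011110→0 (0)
  1  011010100111100→0 (0)
  2  110101001111000→1 (1)
  3  101010011110001→1 (0)
  4  010100111100010→0 (0)
  5  101001111000100→1 (1)
  6  010011110001001→0 (1)
  7  100111100010011→1 (0)
  8  001111000100110→0 (0)
  9  011110001001100→0 (0)
 10  111100010011000→1 (1)
 11  111000100110001→1 (0)
 12  110001001100010→1 (1)
 13  100010011000101→1 (0)
 14  000100110001010→0 (0)
 15  001001100010100→0 (0)
 16  010011000101000→0 (0)
 17  100110001010000→1 (1)
 18  001100010100001→0 (1)
 19  011000101000011→0 (1)
 20  110001010000111→1 (0)
 21  100010100001110→1 (1)
 22  000101000011101→0 (1)
 23  001010000111011→0 (1)
 24  010100001110111→0 (1)
 25  101000011101111→1 (0)
 26  010000111011110→0 (0)
 27  100001110111100→1 (1)
 28  000011101111001→0 (1)
 29  000111011110011→0 (1)
 30  001110111100111→0 (1)
 31  011101111001111→0 (1)
 32  111011110011111→1 (0)
 33  110111100111110→1 (1)
 34  101111001111101→1 (0)
 35  011110011111010→0 (0)
 36  111100111110100→1 (1)
 37  111001111101001→1 (0)
 38  110011111010010→1 (1)
 39  100111110100101→1 (0)
 40  001111101001010→0 (0)
 41  011111010010100→0 (0)
 42  111110100101000→1 (1)
 43  111101001010001→1 (0)
 44  111010010100010→1 (1)
 45  110100101000101→1 (0)
 46  101001010001010→1 (1)
 47  010010100010101→0 (1)
 48  100101000101011→1 (0)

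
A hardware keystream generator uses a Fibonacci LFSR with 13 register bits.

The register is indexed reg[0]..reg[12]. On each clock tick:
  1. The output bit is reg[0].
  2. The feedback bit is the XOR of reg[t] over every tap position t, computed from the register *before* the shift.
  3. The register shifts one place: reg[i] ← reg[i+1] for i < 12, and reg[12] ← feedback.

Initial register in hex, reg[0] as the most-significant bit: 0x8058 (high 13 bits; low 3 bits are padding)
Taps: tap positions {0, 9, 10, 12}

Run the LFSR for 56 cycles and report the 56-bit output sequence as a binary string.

10000000010111000111001011100001001111011011100110000110

step | reg (before) | out | fb
   0 | 1000000001011 | 1 | 1
   1 | 0000000010111 | 0 | 0
   2 | 0000000101110 | 0 | 0
   3 | 0000001011100 | 0 | 0
   4 | 0000010111000 | 0 | 1
   5 | 0000101110001 | 0 | 1
   6 | 0001011100011 | 0 | 1
   7 | 0010111000111 | 0 | 0
   8 | 0101110001110 | 0 | 0
   9 | 1011100011100 | 1 | 1
  10 | 0111000111001 | 0 | 0
  11 | 1110001110010 | 1 | 1
  12 | 1100011100101 | 1 | 1
  13 | 1000111001011 | 1 | 1
  14 | 0001110010111 | 0 | 0
  15 | 0011100101110 | 0 | 0
  16 | 0111001011100 | 0 | 0
  17 | 1110010111000 | 1 | 0
  18 | 1100101110000 | 1 | 1
  19 | 1001011100001 | 1 | 0
  20 | 0010111000010 | 0 | 0
  21 | 0101110000100 | 0 | 1
  22 | 1011100001001 | 1 | 1
  23 | 0111000010011 | 0 | 1
  24 | 1110000100111 | 1 | 1
  25 | 1100001001111 | 1 | 0
  26 | 1000010011110 | 1 | 1
  27 | 0000100111101 | 0 | 1
  28 | 0001001111011 | 0 | 0
  29 | 0010011110110 | 0 | 1
  30 | 0100111101101 | 0 | 1
  31 | 1001111011011 | 1 | 1
  32 | 0011110110111 | 0 | 0
  33 | 0111101101110 | 0 | 0
  34 | 1111011011100 | 1 | 1
  35 | 1110110111001 | 1 | 1
  36 | 1101101110011 | 1 | 0
  37 | 1011011100110 | 1 | 0
  38 | 0110111001100 | 0 | 0
  39 | 1101110011000 | 1 | 0
  40 | 1011100110000 | 1 | 1
  41 | 0111001100001 | 0 | 1
  42 | 1110011000011 | 1 | 0
  43 | 1100110000110 | 1 | 0
  44 | 1001100001100 | 1 | 1
  45 | 0011000011001 | 0 | 0
  46 | 0110000110010 | 0 | 0
  47 | 1100001100100 | 1 | 0
  48 | 1000011001000 | 1 | 0
  49 | 0000110010000 | 0 | 0
  50 | 0001100100000 | 0 | 0
  51 | 0011001000000 | 0 | 0
  52 | 0110010000000 | 0 | 0
  53 | 1100100000000 | 1 | 1
  54 | 1001000000001 | 1 | 0
  55 | 0010000000010 | 0 | 0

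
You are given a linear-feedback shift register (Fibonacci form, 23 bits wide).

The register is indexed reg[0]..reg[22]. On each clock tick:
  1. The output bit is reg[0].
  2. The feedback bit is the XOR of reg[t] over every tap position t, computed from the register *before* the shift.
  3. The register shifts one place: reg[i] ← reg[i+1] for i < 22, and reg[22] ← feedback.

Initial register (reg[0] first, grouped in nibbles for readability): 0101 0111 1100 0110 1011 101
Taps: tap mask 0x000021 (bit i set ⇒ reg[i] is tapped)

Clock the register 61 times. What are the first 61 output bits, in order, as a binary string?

0101011111000110101110110101111000100011101000010011010010101

tick  register→output (feedback)
  0  01010111110001101011101→0 (1)
  1  10101111100011010111011→1 (0)
  2  01011111000110101110110→0 (1)
  3  10111110001101011101101→1 (0)
  4  01111100011010111011010→0 (1)
  5  11111000110101110110101→1 (1)
  6  11110001101011101101011→1 (1)
  7  11100011010111011010111→1 (1)
  8  11000110101110110101111→1 (0)
  9  10001101011101101011110→1 (0)
 10  00011010111011010111100→0 (0)
 11  00110101110110101111000→0 (1)
 12  01101011101101011110001→0 (0)
 13  11010111011010111100010→1 (0)
 14  10101110110101111000100→1 (0)
 15  01011101101011110001000→0 (1)
 16  10111011010111100010001→1 (1)
 17  01110110101111000100011→0 (1)
 18  11101101011110001000111→1 (0)
 19  11011010111100010001110→1 (1)
 20  10110101111000100011101→1 (0)
 21  01101011110001000111010→0 (0)
 22  11010111100010001110100→1 (0)
 23  10101111000100011101000→1 (0)
 24  01011110001000111010000→0 (1)
 25  10111100010001110100001→1 (0)
 26  01111000100011101000010→0 (0)
 27  11110001000111010000100→1 (1)
 28  11100010001110100001001→1 (1)
 29  11000100011101000010011→1 (0)
 30  10001000111010000100110→1 (1)
 31  00010001110100001001101→0 (0)
 32  00100011101000010011010→0 (0)
 33  01000111010000100110100→0 (1)
 34  10001110100001001101001→1 (0)
 35  00011101000010011010010→0 (1)
 36  00111010000100110100101→0 (0)
 37  01110100001001101001010→0 (1)
 38  11101000010011010010101→1 (1)
 39  11010000100110100101011→1 (1)
 40  10100001001101001010111→1 (1)
 41  01000010011010010101111→0 (0)
 42  10000100110100101011110→1 (0)
 43  00001001101001010111100→0 (0)
 44  00010011010010101111000→0 (0)
 45  00100110100101011110000→0 (1)
 46  01001101001010111100001→0 (1)
 47  10011010010101111000011→1 (1)
 48  00110100101011110000111→0 (1)
 49  01101001010111100001111→0 (0)
 50  11010010101111000011110→1 (1)
 51  10100101011110000111101→1 (0)
 52  01001010111100001111010→0 (0)
 53  10010101111000011110100→1 (0)
 54  00101011110000111101000→0 (0)
 55  01010111100001111010000→0 (1)
 56  10101111000011110100001→1 (0)
 57  01011110000111101000010→0 (1)
 58  10111100001111010000101→1 (0)
 59  01111000011110100001010→0 (0)
 60  11110000111101000010100→1 (1)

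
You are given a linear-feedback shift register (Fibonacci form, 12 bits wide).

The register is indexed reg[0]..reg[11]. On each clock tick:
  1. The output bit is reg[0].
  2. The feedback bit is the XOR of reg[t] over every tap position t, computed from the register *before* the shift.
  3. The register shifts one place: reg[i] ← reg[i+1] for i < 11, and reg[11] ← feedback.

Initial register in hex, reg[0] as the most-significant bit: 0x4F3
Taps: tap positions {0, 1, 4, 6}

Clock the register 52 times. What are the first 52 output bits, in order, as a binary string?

0100111100111110110100011010000000001110001101111100

tick  register→output (feedback)
  0  010011110011→0 (1)
  1  100111100111→1 (1)
  2  001111001111→0 (1)
  3  011110011111→0 (0)
  4  111100111110→1 (1)
  5  111001111101→1 (1)
  6  110011111011→1 (0)
  7  100111110110→1 (1)
  8  001111101101→0 (0)
  9  011111011010→0 (0)
 10  111110110100→1 (0)
 11  111101101000→1 (1)
 12  111011010001→1 (1)
 13  110110100011→1 (0)
 14  101101000110→1 (1)
 15  011010001101→0 (0)
 16  110100011010→1 (0)
 17  101000110100→1 (0)
 18  010001101000→0 (0)
 19  100011010000→1 (0)
 20  000110100000→0 (0)
 21  001101000000→0 (0)
 22  011010000000→0 (0)
 23  110100000000→1 (0)
 24  101000000000→1 (1)
 25  010000000001→0 (1)
 26  100000000011→1 (1)
 27  000000000111→0 (0)
 28  000000001110→0 (0)
 29  000000011100→0 (0)
 30  000000111000→0 (1)
 31  000001110001→0 (1)
 32  000011100011→0 (0)
 33  000111000110→0 (1)
 34  001110001101→0 (1)
 35  011100011011→0 (1)
 36  111000110111→1 (1)
 37  110001101111→1 (1)
 38  100011011111→1 (0)
 39  000110111110→0 (0)
 40  001101111100→0 (1)
 41  011011111001→0 (1)
 42  110111110011→1 (0)
 43  101111100110→1 (1)
 44  011111001101→0 (0)
 45  111110011010→1 (1)
 46  111100110101→1 (1)
 47  111001101011→1 (1)
 48  110011010111→1 (1)
 49  100110101111→1 (1)
 50  001101011111→0 (0)
 51  011010111110→0 (1)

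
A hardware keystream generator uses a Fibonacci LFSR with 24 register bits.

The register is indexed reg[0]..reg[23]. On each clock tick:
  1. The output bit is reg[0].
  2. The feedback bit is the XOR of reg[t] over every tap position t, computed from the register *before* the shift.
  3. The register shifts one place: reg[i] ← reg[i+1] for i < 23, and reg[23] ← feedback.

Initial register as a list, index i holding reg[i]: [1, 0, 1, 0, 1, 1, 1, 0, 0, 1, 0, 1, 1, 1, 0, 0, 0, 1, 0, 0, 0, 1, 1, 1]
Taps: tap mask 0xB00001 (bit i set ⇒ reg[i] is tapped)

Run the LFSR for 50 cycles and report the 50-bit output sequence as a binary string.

10101110010111000100011111001101110100100011110100

step | reg (before) | out | fb
   0 | 101011100101110001000111 | 1 | 1
   1 | 010111001011100010001111 | 0 | 1
   2 | 101110010111000100011111 | 1 | 0
   3 | 011100101110001000111110 | 0 | 0
   4 | 111001011100010001111100 | 1 | 1
   5 | 110010111000100011111001 | 1 | 1
   6 | 100101110001000111110011 | 1 | 0
   7 | 001011100010001111100110 | 0 | 1
   8 | 010111000100011111001101 | 0 | 1
   9 | 101110001000111110011011 | 1 | 1
  10 | 011100010001111100110111 | 0 | 0
  11 | 111000100011111001101110 | 1 | 1
  12 | 110001000111110011011101 | 1 | 0
  13 | 100010001111100110111010 | 1 | 0
  14 | 000100011111001101110100 | 0 | 1
  15 | 001000111110011011101001 | 0 | 0
  16 | 010001111100110111010010 | 0 | 0
  17 | 100011111001101110100100 | 1 | 0
  18 | 000111110011011101001000 | 0 | 1
  19 | 001111100110111010010001 | 0 | 1
  20 | 011111001101110100100011 | 0 | 1
  21 | 111110011011101001000111 | 1 | 1
  22 | 111100110111010010001111 | 1 | 0
  23 | 111001101110100100011110 | 1 | 1
  24 | 110011011101001000111101 | 1 | 0
  25 | 100110111010010001111010 | 1 | 0
  26 | 001101110100100011110100 | 0 | 1
  27 | 011011101001000111101001 | 0 | 0
  28 | 110111010010001111010010 | 1 | 1
  29 | 101110100100011110100101 | 1 | 1
  30 | 011101001000111101001011 | 0 | 0
  31 | 111010010001111010010110 | 1 | 0
  32 | 110100100011110100101100 | 1 | 1
  33 | 101001000111101001011001 | 1 | 1
  34 | 010010001111010010110011 | 0 | 1
  35 | 100100011110100101100111 | 1 | 1
  36 | 001000111101001011001111 | 0 | 1
  37 | 010001111010010110011111 | 0 | 1
  38 | 100011110100101100111111 | 1 | 0
  39 | 000111101001011001111110 | 0 | 0
  40 | 001111010010110011111100 | 0 | 0
  41 | 011110100101100111111000 | 0 | 1
  42 | 111101001011001111110001 | 1 | 0
  43 | 111010010110011111100010 | 1 | 1
  44 | 110100101100111111000101 | 1 | 1
  45 | 101001011001111110001011 | 1 | 1
  46 | 010010110011111100010111 | 0 | 0
  47 | 100101100111111000101110 | 1 | 1
  48 | 001011001111110001011101 | 0 | 1
  49 | 010110011111100010111011 | 0 | 0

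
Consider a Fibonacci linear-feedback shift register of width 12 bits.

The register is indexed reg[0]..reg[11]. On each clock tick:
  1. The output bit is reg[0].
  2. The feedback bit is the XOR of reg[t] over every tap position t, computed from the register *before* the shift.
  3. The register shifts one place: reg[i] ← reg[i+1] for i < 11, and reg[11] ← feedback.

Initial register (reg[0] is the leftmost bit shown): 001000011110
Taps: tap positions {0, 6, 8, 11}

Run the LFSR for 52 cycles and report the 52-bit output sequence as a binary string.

k : reg_k → out_k, fb_k
0: 001000011110 → 0, fb=1
1: 010000111101 → 0, fb=1
2: 100001111011 → 1, fb=0
3: 000011110110 → 0, fb=1
4: 000111101101 → 0, fb=1
5: 001111011011 → 0, fb=0
6: 011110110110 → 0, fb=1
7: 111101101101 → 1, fb=0
8: 111011011010 → 1, fb=0
9: 110110110100 → 1, fb=0
10: 101101101000 → 1, fb=1
11: 011011010001 → 0, fb=1
12: 110110100011 → 1, fb=1
13: 101101000111 → 1, fb=0
14: 011010001110 → 0, fb=1
15: 110100011101 → 1, fb=1
16: 101000111011 → 1, fb=0
17: 010001110110 → 0, fb=1
18: 100011101101 → 1, fb=0
19: 000111011010 → 0, fb=1
20: 001110110101 → 0, fb=0
21: 011101101010 → 0, fb=0
22: 111011010100 → 1, fb=1
23: 110110101001 → 1, fb=0
24: 101101010010 → 1, fb=1
25: 011010100101 → 0, fb=0
26: 110101001010 → 1, fb=0
27: 101010010100 → 1, fb=1
28: 010100101001 → 0, fb=1
29: 101001010011 → 1, fb=0
30: 010010100110 → 0, fb=1
31: 100101001101 → 1, fb=1
32: 001010011011 → 0, fb=0
33: 010100110110 → 0, fb=1
34: 101001101101 → 1, fb=0
35: 010011011010 → 0, fb=1
36: 100110110101 → 1, fb=1
37: 001101101011 → 0, fb=1
38: 011011010111 → 0, fb=1
39: 110110101111 → 1, fb=0
40: 101101011110 → 1, fb=0
41: 011010111100 → 0, fb=0
42: 110101111000 → 1, fb=1
43: 101011110001 → 1, fb=1
44: 010111100011 → 0, fb=0
45: 101111000110 → 1, fb=1
46: 011110001101 → 0, fb=0
47: 111100011010 → 1, fb=0
48: 111000110100 → 1, fb=0
49: 110001101000 → 1, fb=1
50: 100011010001 → 1, fb=0
51: 000110100010 → 0, fb=1

0010000111101101101000111011010100101001101101011110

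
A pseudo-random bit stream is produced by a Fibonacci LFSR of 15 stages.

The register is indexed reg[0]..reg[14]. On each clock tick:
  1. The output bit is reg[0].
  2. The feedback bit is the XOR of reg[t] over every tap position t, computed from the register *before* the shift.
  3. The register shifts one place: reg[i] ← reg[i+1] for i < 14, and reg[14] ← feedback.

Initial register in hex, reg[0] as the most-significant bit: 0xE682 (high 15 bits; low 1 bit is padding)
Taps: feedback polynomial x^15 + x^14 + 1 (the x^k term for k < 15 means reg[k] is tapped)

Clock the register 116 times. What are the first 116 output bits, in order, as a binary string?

11100110100000101000100111111001111000101010001010000110011110011111011101011101010010110010110011100100011011101000

tick  register→output (feedback)
  0  111001101000001→1 (0)
  1  110011010000010→1 (1)
  2  100110100000101→1 (0)
  3  001101000001010→0 (0)
  4  011010000010100→0 (0)
  5  110100000101000→1 (1)
  6  101000001010001→1 (0)
  7  010000010100010→0 (0)
  8  100000101000100→1 (1)
  9  000001010001001→0 (1)
 10  000010100010011→0 (1)
 11  000101000100111→0 (1)
 12  001010001001111→0 (1)
 13  010100010011111→0 (1)
 14  101000100111111→1 (0)
 15  010001001111110→0 (0)
 16  100010011111100→1 (1)
 17  000100111111001→0 (1)
 18  001001111110011→0 (1)
 19  010011111100111→0 (1)
 20  100111111001111→1 (0)
 21  001111110011110→0 (0)
 22  011111100111100→0 (0)
 23  111111001111000→1 (1)
 24  111110011110001→1 (0)
 25  111100111100010→1 (1)
 26  111001111000101→1 (0)
 27  110011110001010→1 (1)
 28  100111100010101→1 (0)
 29  001111000101010→0 (0)
 30  011110001010100→0 (0)
 31  111100010101000→1 (1)
 32  111000101010001→1 (0)
 33  110001010100010→1 (1)
 34  100010101000101→1 (0)
 35  000101010001010→0 (0)
 36  001010100010100→0 (0)
 37  010101000101000→0 (0)
 38  101010001010000→1 (1)
 39  010100010100001→0 (1)
 40  101000101000011→1 (0)
 41  010001010000110→0 (0)
 42  100010100001100→1 (1)
 43  000101000011001→0 (1)
 44  001010000110011→0 (1)
 45  010100001100111→0 (1)
 46  101000011001111→1 (0)
 47  010000110011110→0 (0)
 48  100001100111100→1 (1)
 49  000011001111001→0 (1)
 50  000110011110011→0 (1)
 51  001100111100111→0 (1)
 52  011001111001111→0 (1)
 53  110011110011111→1 (0)
 54  100111100111110→1 (1)
 55  001111001111101→0 (1)
 56  011110011111011→0 (1)
 57  111100111110111→1 (0)
 58  111001111101110→1 (1)
 59  110011111011101→1 (0)
 60  100111110111010→1 (1)
 61  001111101110101→0 (1)
 62  011111011101011→0 (1)
 63  111110111010111→1 (0)
 64  111101110101110→1 (1)
 65  111011101011101→1 (0)
 66  110111010111010→1 (1)
 67  101110101110101→1 (0)
 68  011101011101010→0 (0)
 69  111010111010100→1 (1)
 70  110101110101001→1 (0)
 71  101011101010010→1 (1)
 72  010111010100101→0 (1)
 73  101110101001011→1 (0)
 74  011101010010110→0 (0)
 75  111010100101100→1 (1)
 76  110101001011001→1 (0)
 77  101010010110010→1 (1)
 78  010100101100101→0 (1)
 79  101001011001011→1 (0)
 80  010010110010110→0 (0)
 81  100101100101100→1 (1)
 82  001011001011001→0 (1)
 83  010110010110011→0 (1)
 84  101100101100111→1 (0)
 85  011001011001110→0 (0)
 86  110010110011100→1 (1)
 87  100101100111001→1 (0)
 88  001011001110010→0 (0)
 89  010110011100100→0 (0)
 90  101100111001000→1 (1)
 91  011001110010001→0 (1)
 92  110011100100011→1 (0)
 93  100111001000110→1 (1)
 94  001110010001101→0 (1)
 95  011100100011011→0 (1)
 96  111001000110111→1 (0)
 97  110010001101110→1 (1)
 98  100100011011101→1 (0)
 99  001000110111010→0 (0)
100  010001101110100→0 (0)
101  100011011101000→1 (1)
102  000110111010001→0 (1)
103  001101110100011→0 (1)
104  011011101000111→0 (1)
105  110111010001111→1 (0)
106  101110100011110→1 (1)
107  011101000111101→0 (1)
108  111010001111011→1 (0)
109  110100011110110→1 (1)
110  101000111101101→1 (0)
111  010001111011010→0 (0)
112  100011110110100→1 (1)
113  000111101101001→0 (1)
114  001111011010011→0 (1)
115  011110110100111→0 (1)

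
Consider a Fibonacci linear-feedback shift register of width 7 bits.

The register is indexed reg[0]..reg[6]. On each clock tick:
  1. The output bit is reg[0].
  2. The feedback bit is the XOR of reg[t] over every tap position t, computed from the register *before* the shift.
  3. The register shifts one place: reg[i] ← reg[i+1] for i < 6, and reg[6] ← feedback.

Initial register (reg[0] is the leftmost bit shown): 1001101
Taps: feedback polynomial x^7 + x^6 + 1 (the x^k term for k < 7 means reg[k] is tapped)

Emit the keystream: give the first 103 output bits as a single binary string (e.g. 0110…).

1001101000100111100010100001100000100000011111110101010011001110111010010110001101111011010110110010010

step | reg (before) | out | fb
   0 | 1001101 | 1 | 0
   1 | 0011010 | 0 | 0
   2 | 0110100 | 0 | 0
   3 | 1101000 | 1 | 1
   4 | 1010001 | 1 | 0
   5 | 0100010 | 0 | 0
   6 | 1000100 | 1 | 1
   7 | 0001001 | 0 | 1
   8 | 0010011 | 0 | 1
   9 | 0100111 | 0 | 1
  10 | 1001111 | 1 | 0
  11 | 0011110 | 0 | 0
  12 | 0111100 | 0 | 0
  13 | 1111000 | 1 | 1
  14 | 1110001 | 1 | 0
  15 | 1100010 | 1 | 1
  16 | 1000101 | 1 | 0
  17 | 0001010 | 0 | 0
  18 | 0010100 | 0 | 0
  19 | 0101000 | 0 | 0
  20 | 1010000 | 1 | 1
  21 | 0100001 | 0 | 1
  22 | 1000011 | 1 | 0
  23 | 0000110 | 0 | 0
  24 | 0001100 | 0 | 0
  25 | 0011000 | 0 | 0
  26 | 0110000 | 0 | 0
  27 | 1100000 | 1 | 1
  28 | 1000001 | 1 | 0
  29 | 0000010 | 0 | 0
  30 | 0000100 | 0 | 0
  31 | 0001000 | 0 | 0
  32 | 0010000 | 0 | 0
  33 | 0100000 | 0 | 0
  34 | 1000000 | 1 | 1
  35 | 0000001 | 0 | 1
  36 | 0000011 | 0 | 1
  37 | 0000111 | 0 | 1
  38 | 0001111 | 0 | 1
  39 | 0011111 | 0 | 1
  40 | 0111111 | 0 | 1
  41 | 1111111 | 1 | 0
  42 | 1111110 | 1 | 1
  43 | 1111101 | 1 | 0
  44 | 1111010 | 1 | 1
  45 | 1110101 | 1 | 0
  46 | 1101010 | 1 | 1
  47 | 1010101 | 1 | 0
  48 | 0101010 | 0 | 0
  49 | 1010100 | 1 | 1
  50 | 0101001 | 0 | 1
  51 | 1010011 | 1 | 0
  52 | 0100110 | 0 | 0
  53 | 1001100 | 1 | 1
  54 | 0011001 | 0 | 1
  55 | 0110011 | 0 | 1
  56 | 1100111 | 1 | 0
  57 | 1001110 | 1 | 1
  58 | 0011101 | 0 | 1
  59 | 0111011 | 0 | 1
  60 | 1110111 | 1 | 0
  61 | 1101110 | 1 | 1
  62 | 1011101 | 1 | 0
  63 | 0111010 | 0 | 0
  64 | 1110100 | 1 | 1
  65 | 1101001 | 1 | 0
  66 | 1010010 | 1 | 1
  67 | 0100101 | 0 | 1
  68 | 1001011 | 1 | 0
  69 | 0010110 | 0 | 0
  70 | 0101100 | 0 | 0
  71 | 1011000 | 1 | 1
  72 | 0110001 | 0 | 1
  73 | 1100011 | 1 | 0
  74 | 1000110 | 1 | 1
  75 | 0001101 | 0 | 1
  76 | 0011011 | 0 | 1
  77 | 0110111 | 0 | 1
  78 | 1101111 | 1 | 0
  79 | 1011110 | 1 | 1
  80 | 0111101 | 0 | 1
  81 | 1111011 | 1 | 0
  82 | 1110110 | 1 | 1
  83 | 1101101 | 1 | 0
  84 | 1011010 | 1 | 1
  85 | 0110101 | 0 | 1
  86 | 1101011 | 1 | 0
  87 | 1010110 | 1 | 1
  88 | 0101101 | 0 | 1
  89 | 1011011 | 1 | 0
  90 | 0110110 | 0 | 0
  91 | 1101100 | 1 | 1
  92 | 1011001 | 1 | 0
  93 | 0110010 | 0 | 0
  94 | 1100100 | 1 | 1
  95 | 1001001 | 1 | 0
  96 | 0010010 | 0 | 0
  97 | 0100100 | 0 | 0
  98 | 1001000 | 1 | 1
  99 | 0010001 | 0 | 1
 100 | 0100011 | 0 | 1
 101 | 1000111 | 1 | 0
 102 | 0001110 | 0 | 0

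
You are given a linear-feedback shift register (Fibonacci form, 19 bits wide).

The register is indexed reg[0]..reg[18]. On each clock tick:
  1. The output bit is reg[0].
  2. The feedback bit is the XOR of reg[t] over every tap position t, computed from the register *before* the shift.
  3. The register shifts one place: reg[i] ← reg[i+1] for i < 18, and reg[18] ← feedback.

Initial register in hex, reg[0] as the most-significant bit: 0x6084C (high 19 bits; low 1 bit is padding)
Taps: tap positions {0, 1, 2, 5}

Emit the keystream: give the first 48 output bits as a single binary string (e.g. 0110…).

k : reg_k → out_k, fb_k
0: 0110000010000100110 → 0, fb=0
1: 1100000100001001100 → 1, fb=0
2: 1000001000010011000 → 1, fb=1
3: 0000010000100110001 → 0, fb=1
4: 0000100001001100011 → 0, fb=0
5: 0001000010011000110 → 0, fb=0
6: 0010000100110001100 → 0, fb=1
7: 0100001001100011001 → 0, fb=1
8: 1000010011000110011 → 1, fb=0
9: 0000100110001100110 → 0, fb=0
10: 0001001100011001100 → 0, fb=0
11: 0010011000110011000 → 0, fb=0
12: 0100110001100110000 → 0, fb=0
13: 1001100011001100000 → 1, fb=1
14: 0011000110011000001 → 0, fb=1
15: 0110001100110000011 → 0, fb=0
16: 1100011001100000110 → 1, fb=1
17: 1000110011000001101 → 1, fb=0
18: 0001100110000011010 → 0, fb=0
19: 0011001100000110100 → 0, fb=1
20: 0110011000001101001 → 0, fb=1
21: 1100110000011010011 → 1, fb=1
22: 1001100000110100111 → 1, fb=1
23: 0011000001101001111 → 0, fb=1
24: 0110000011010011111 → 0, fb=0
25: 1100000110100111110 → 1, fb=0
26: 1000001101001111100 → 1, fb=1
27: 0000011010011111001 → 0, fb=1
28: 0000110100111110011 → 0, fb=1
29: 0001101001111100111 → 0, fb=0
30: 0011010011111001110 → 0, fb=0
31: 0110100111110011100 → 0, fb=0
32: 1101001111100111000 → 1, fb=0
33: 1010011111001110000 → 1, fb=1
34: 0100111110011100001 → 0, fb=0
35: 1001111100111000010 → 1, fb=0
36: 0011111001110000100 → 0, fb=0
37: 0111110011100001000 → 0, fb=1
38: 1111100111000010001 → 1, fb=1
39: 1111001110000100011 → 1, fb=1
40: 1110011100001000111 → 1, fb=0
41: 1100111000010001110 → 1, fb=1
42: 1001110000100011101 → 1, fb=0
43: 0011100001000111010 → 0, fb=1
44: 0111000010001110101 → 0, fb=0
45: 1110000100011101010 → 1, fb=1
46: 1100001000111010101 → 1, fb=0
47: 1000010001110101010 → 1, fb=0

011000001000010011000110011000001101001111100111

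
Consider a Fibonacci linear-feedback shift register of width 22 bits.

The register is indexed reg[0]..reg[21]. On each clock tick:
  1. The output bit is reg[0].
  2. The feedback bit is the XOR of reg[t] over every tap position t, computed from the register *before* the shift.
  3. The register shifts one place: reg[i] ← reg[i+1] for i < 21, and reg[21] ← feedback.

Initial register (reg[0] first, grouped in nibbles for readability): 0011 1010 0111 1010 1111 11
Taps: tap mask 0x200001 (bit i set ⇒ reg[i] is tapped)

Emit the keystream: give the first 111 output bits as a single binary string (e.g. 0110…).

tick  register→output (feedback)
  0  0011101001111010111111→0 (1)
  1  0111010011110101111111→0 (1)
  2  1110100111101011111111→1 (0)
  3  1101001111010111111110→1 (1)
  4  1010011110101111111101→1 (0)
  5  0100111101011111111010→0 (0)
  6  1001111010111111110100→1 (1)
  7  0011110101111111101001→0 (1)
  8  0111101011111111010011→0 (1)
  9  1111010111111110100111→1 (0)
 10  1110101111111101001110→1 (1)
 11  1101011111111010011101→1 (0)
 12  1010111111110100111010→1 (1)
 13  0101111111101001110101→0 (1)
 14  1011111111010011101011→1 (0)
 15  0111111110100111010110→0 (0)
 16  1111111101001110101100→1 (1)
 17  1111111010011101011001→1 (0)
 18  1111110100111010110010→1 (1)
 19  1111101001110101100101→1 (0)
 20  1111010011101011001010→1 (1)
 21  1110100111010110010101→1 (0)
 22  1101001110101100101010→1 (1)
 23  1010011101011001010101→1 (0)
 24  0100111010110010101010→0 (0)
 25  1001110101100101010100→1 (1)
 26  0011101011001010101001→0 (1)
 27  0111010110010101010011→0 (1)
 28  1110101100101010100111→1 (0)
 29  1101011001010101001110→1 (1)
 30  1010110010101010011101→1 (0)
 31  0101100101010100111010→0 (0)
 32  1011001010101001110100→1 (1)
 33  0110010101010011101001→0 (1)
 34  1100101010100111010011→1 (0)
 35  1001010101001110100110→1 (1)
 36  0010101010011101001101→0 (1)
 37  0101010100111010011011→0 (1)
 38  1010101001110100110111→1 (0)
 39  0101010011101001101110→0 (0)
 40  1010100111010011011100→1 (1)
 41  0101001110100110111001→0 (1)
 42  1010011101001101110011→1 (0)
 43  0100111010011011100110→0 (0)
 44  1001110100110111001100→1 (1)
 45  0011101001101110011001→0 (1)
 46  0111010011011100110011→0 (1)
 47  1110100110111001100111→1 (0)
 48  1101001101110011001110→1 (1)
 49  1010011011100110011101→1 (0)
 50  0100110111001100111010→0 (0)
 51  1001101110011001110100→1 (1)
 52  0011011100110011101001→0 (1)
 53  0110111001100111010011→0 (1)
 54  1101110011001110100111→1 (0)
 55  1011100110011101001110→1 (1)
 56  0111001100111010011101→0 (1)
 57  1110011001110100111011→1 (0)
 58  1100110011101001110110→1 (1)
 59  1001100111010011101101→1 (0)
 60  0011001110100111011010→0 (0)
 61  0110011101001110110100→0 (0)
 62  1100111010011101101000→1 (1)
 63  1001110100111011010001→1 (0)
 64  0011101001110110100010→0 (0)
 65  0111010011101101000100→0 (0)
 66  1110100111011010001000→1 (1)
 67  1101001110110100010001→1 (0)
 68  1010011101101000100010→1 (1)
 69  0100111011010001000101→0 (1)
 70  1001110110100010001011→1 (0)
 71  0011101101000100010110→0 (0)
 72  0111011010001000101100→0 (0)
 73  1110110100010001011000→1 (1)
 74  1101101000100010110001→1 (0)
 75  1011010001000101100010→1 (1)
 76  0110100010001011000101→0 (1)
 77  1101000100010110001011→1 (0)
 78  1010001000101100010110→1 (1)
 79  0100010001011000101101→0 (1)
 80  1000100010110001011011→1 (0)
 81  0001000101100010110110→0 (0)
 82  0010001011000101101100→0 (0)
 83  0100010110001011011000→0 (0)
 84  1000101100010110110000→1 (1)
 85  0001011000101101100001→0 (1)
 86  0010110001011011000011→0 (1)
 87  0101100010110110000111→0 (1)
 88  1011000101101100001111→1 (0)
 89  0110001011011000011110→0 (0)
 90  1100010110110000111100→1 (1)
 91  1000101101100001111001→1 (0)
 92  0001011011000011110010→0 (0)
 93  0010110110000111100100→0 (0)
 94  0101101100001111001000→0 (0)
 95  1011011000011110010000→1 (1)
 96  0110110000111100100001→0 (1)
 97  1101100001111001000011→1 (0)
 98  1011000011110010000110→1 (1)
 99  0110000111100100001101→0 (1)
100  1100001111001000011011→1 (0)
101  1000011110010000110110→1 (1)
102  0000111100100001101101→0 (1)
103  0001111001000011011011→0 (1)
104  0011110010000110110111→0 (1)
105  0111100100001101101111→0 (1)
106  1111001000011011011111→1 (0)
107  1110010000110110111110→1 (1)
108  1100100001101101111101→1 (0)
109  1001000011011011111010→1 (1)
110  0010000110110111110101→0 (1)

001110100111101011111111010011101011001010101001110100110111001100111010011101101000100010110001011011000011110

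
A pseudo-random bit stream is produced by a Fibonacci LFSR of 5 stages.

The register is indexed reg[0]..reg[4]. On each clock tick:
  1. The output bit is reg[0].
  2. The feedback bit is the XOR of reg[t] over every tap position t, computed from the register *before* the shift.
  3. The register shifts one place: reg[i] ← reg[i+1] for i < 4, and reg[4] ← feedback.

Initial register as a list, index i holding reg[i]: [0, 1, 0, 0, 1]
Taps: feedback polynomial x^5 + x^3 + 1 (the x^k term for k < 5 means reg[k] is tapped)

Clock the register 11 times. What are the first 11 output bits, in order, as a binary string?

tick  register→output (feedback)
  0  01001→0 (0)
  1  10010→1 (0)
  2  00100→0 (0)
  3  01000→0 (0)
  4  10000→1 (1)
  5  00001→0 (0)
  6  00010→0 (1)
  7  00101→0 (0)
  8  01010→0 (1)
  9  10101→1 (1)
 10  01011→0 (1)

01001000010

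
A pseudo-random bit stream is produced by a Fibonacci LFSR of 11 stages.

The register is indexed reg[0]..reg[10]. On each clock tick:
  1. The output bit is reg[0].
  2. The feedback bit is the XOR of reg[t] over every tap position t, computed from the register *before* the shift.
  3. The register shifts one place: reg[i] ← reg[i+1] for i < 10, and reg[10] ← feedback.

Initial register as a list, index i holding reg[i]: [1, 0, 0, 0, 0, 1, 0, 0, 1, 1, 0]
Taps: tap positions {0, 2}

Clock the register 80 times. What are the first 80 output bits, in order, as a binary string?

10000100110100101111001100100111111101110000010101100010000111010100110100001111

step | reg (before) | out | fb
   0 | 10000100110 | 1 | 1
   1 | 00001001101 | 0 | 0
   2 | 00010011010 | 0 | 0
   3 | 00100110100 | 0 | 1
   4 | 01001101001 | 0 | 0
   5 | 10011010010 | 1 | 1
   6 | 00110100101 | 0 | 1
   7 | 01101001011 | 0 | 1
   8 | 11010010111 | 1 | 1
   9 | 10100101111 | 1 | 0
  10 | 01001011110 | 0 | 0
  11 | 10010111100 | 1 | 1
  12 | 00101111001 | 0 | 1
  13 | 01011110011 | 0 | 0
  14 | 10111100110 | 1 | 0
  15 | 01111001100 | 0 | 1
  16 | 11110011001 | 1 | 0
  17 | 11100110010 | 1 | 0
  18 | 11001100100 | 1 | 1
  19 | 10011001001 | 1 | 1
  20 | 00110010011 | 0 | 1
  21 | 01100100111 | 0 | 1
  22 | 11001001111 | 1 | 1
  23 | 10010011111 | 1 | 1
  24 | 00100111111 | 0 | 1
  25 | 01001111111 | 0 | 0
  26 | 10011111110 | 1 | 1
  27 | 00111111101 | 0 | 1
  28 | 01111111011 | 0 | 1
  29 | 11111110111 | 1 | 0
  30 | 11111101110 | 1 | 0
  31 | 11111011100 | 1 | 0
  32 | 11110111000 | 1 | 0
  33 | 11101110000 | 1 | 0
  34 | 11011100000 | 1 | 1
  35 | 10111000001 | 1 | 0
  36 | 01110000010 | 0 | 1
  37 | 11100000101 | 1 | 0
  38 | 11000001010 | 1 | 1
  39 | 10000010101 | 1 | 1
  40 | 00000101011 | 0 | 0
  41 | 00001010110 | 0 | 0
  42 | 00010101100 | 0 | 0
  43 | 00101011000 | 0 | 1
  44 | 01010110001 | 0 | 0
  45 | 10101100010 | 1 | 0
  46 | 01011000100 | 0 | 0
  47 | 10110001000 | 1 | 0
  48 | 01100010000 | 0 | 1
  49 | 11000100001 | 1 | 1
  50 | 10001000011 | 1 | 1
  51 | 00010000111 | 0 | 0
  52 | 00100001110 | 0 | 1
  53 | 01000011101 | 0 | 0
  54 | 10000111010 | 1 | 1
  55 | 00001110101 | 0 | 0
  56 | 00011101010 | 0 | 0
  57 | 00111010100 | 0 | 1
  58 | 01110101001 | 0 | 1
  59 | 11101010011 | 1 | 0
  60 | 11010100110 | 1 | 1
  61 | 10101001101 | 1 | 0
  62 | 01010011010 | 0 | 0
  63 | 10100110100 | 1 | 0
  64 | 01001101000 | 0 | 0
  65 | 10011010000 | 1 | 1
  66 | 00110100001 | 0 | 1
  67 | 01101000011 | 0 | 1
  68 | 11010000111 | 1 | 1
  69 | 10100001111 | 1 | 0
  70 | 01000011110 | 0 | 0
  71 | 10000111100 | 1 | 1
  72 | 00001111001 | 0 | 0
  73 | 00011110010 | 0 | 0
  74 | 00111100100 | 0 | 1
  75 | 01111001001 | 0 | 1
  76 | 11110010011 | 1 | 0
  77 | 11100100110 | 1 | 0
  78 | 11001001100 | 1 | 1
  79 | 10010011001 | 1 | 1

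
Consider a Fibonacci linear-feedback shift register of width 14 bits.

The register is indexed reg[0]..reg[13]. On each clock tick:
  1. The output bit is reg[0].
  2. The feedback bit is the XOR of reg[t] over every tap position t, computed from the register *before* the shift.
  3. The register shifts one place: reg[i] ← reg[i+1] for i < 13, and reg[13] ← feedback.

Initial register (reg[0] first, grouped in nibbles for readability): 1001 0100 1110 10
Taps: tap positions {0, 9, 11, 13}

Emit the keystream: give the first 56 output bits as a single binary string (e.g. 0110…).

step | reg (before) | out | fb
   0 | 10010100111010 | 1 | 0
   1 | 00101001110100 | 0 | 0
   2 | 01010011101000 | 0 | 0
   3 | 10100111010000 | 1 | 0
   4 | 01001110100000 | 0 | 0
   5 | 10011101000000 | 1 | 1
   6 | 00111010000001 | 0 | 1
   7 | 01110100000011 | 0 | 1
   8 | 11101000000111 | 1 | 1
   9 | 11010000001111 | 1 | 1
  10 | 10100000011111 | 1 | 0
  11 | 01000000111110 | 0 | 0
  12 | 10000001111100 | 1 | 1
  13 | 00000011111001 | 0 | 0
  14 | 00000111110010 | 0 | 1
  15 | 00001111100101 | 0 | 0
  16 | 00011111001010 | 0 | 0
  17 | 00111110010100 | 0 | 0
  18 | 01111100101000 | 0 | 0
  19 | 11111001010000 | 1 | 0
  20 | 11110010100000 | 1 | 1
  21 | 11100101000001 | 1 | 0
  22 | 11001010000010 | 1 | 1
  23 | 10010100000101 | 1 | 1
  24 | 00101000001011 | 0 | 1
  25 | 01010000010111 | 0 | 1
  26 | 10100000101111 | 1 | 1
  27 | 01000001011111 | 0 | 1
  28 | 10000010111111 | 1 | 0
  29 | 00000101111110 | 0 | 0
  30 | 00001011111100 | 0 | 0
  31 | 00010111111000 | 0 | 1
  32 | 00101111110001 | 0 | 0
  33 | 01011111100010 | 0 | 0
  34 | 10111111000100 | 1 | 0
  35 | 01111110001000 | 0 | 0
  36 | 11111100010000 | 1 | 0
  37 | 11111000100000 | 1 | 1
  38 | 11110001000001 | 1 | 0
  39 | 11100010000010 | 1 | 1
  40 | 11000100000101 | 1 | 1
  41 | 10001000001011 | 1 | 0
  42 | 00010000010110 | 0 | 0
  43 | 00100000101100 | 0 | 1
  44 | 01000001011001 | 0 | 0
  45 | 10000010110010 | 1 | 0
  46 | 00000101100100 | 0 | 1
  47 | 00001011001001 | 0 | 1
  48 | 00010110010011 | 0 | 0
  49 | 00101100100110 | 0 | 1
  50 | 01011001001101 | 0 | 0
  51 | 10110010011010 | 1 | 0
  52 | 01100100110100 | 0 | 0
  53 | 11001001101000 | 1 | 1
  54 | 10010011010001 | 1 | 1
  55 | 00100110100011 | 0 | 1

10010100111010000001111100101000001011111100010000010110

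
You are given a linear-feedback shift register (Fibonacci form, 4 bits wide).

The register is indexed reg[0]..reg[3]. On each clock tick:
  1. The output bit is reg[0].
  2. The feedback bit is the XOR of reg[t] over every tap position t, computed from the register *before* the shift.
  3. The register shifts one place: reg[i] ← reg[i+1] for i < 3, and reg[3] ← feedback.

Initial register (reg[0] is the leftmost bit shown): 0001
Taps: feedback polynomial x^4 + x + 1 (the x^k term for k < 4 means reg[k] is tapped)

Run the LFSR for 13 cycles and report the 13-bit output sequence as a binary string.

step | reg (before) | out | fb
   0 | 0001 | 0 | 0
   1 | 0010 | 0 | 0
   2 | 0100 | 0 | 1
   3 | 1001 | 1 | 1
   4 | 0011 | 0 | 0
   5 | 0110 | 0 | 1
   6 | 1101 | 1 | 0
   7 | 1010 | 1 | 1
   8 | 0101 | 0 | 1
   9 | 1011 | 1 | 1
  10 | 0111 | 0 | 1
  11 | 1111 | 1 | 0
  12 | 1110 | 1 | 0

0001001101011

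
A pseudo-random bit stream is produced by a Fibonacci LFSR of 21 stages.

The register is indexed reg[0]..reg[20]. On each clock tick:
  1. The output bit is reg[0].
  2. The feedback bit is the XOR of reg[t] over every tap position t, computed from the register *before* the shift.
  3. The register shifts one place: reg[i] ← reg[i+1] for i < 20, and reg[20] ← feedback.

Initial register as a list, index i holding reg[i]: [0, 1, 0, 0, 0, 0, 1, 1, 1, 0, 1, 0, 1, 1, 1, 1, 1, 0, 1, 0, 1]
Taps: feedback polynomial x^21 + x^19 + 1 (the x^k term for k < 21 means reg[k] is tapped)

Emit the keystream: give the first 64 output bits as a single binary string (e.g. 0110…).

0100001110101111101010000001101110011011101010100100111100011011

step | reg (before) | out | fb
   0 | 010000111010111110101 | 0 | 0
   1 | 100001110101111101010 | 1 | 0
   2 | 000011101011111010100 | 0 | 0
   3 | 000111010111110101000 | 0 | 0
   4 | 001110101111101010000 | 0 | 0
   5 | 011101011111010100000 | 0 | 0
   6 | 111010111110101000000 | 1 | 1
   7 | 110101111101010000001 | 1 | 1
   8 | 101011111010100000011 | 1 | 0
   9 | 010111110101000000110 | 0 | 1
  10 | 101111101010000001101 | 1 | 1
  11 | 011111010100000011011 | 0 | 1
  12 | 111110101000000110111 | 1 | 0
  13 | 111101010000001101110 | 1 | 0
  14 | 111010100000011011100 | 1 | 1
  15 | 110101000000110111001 | 1 | 1
  16 | 101010000001101110011 | 1 | 0
  17 | 010100000011011100110 | 0 | 1
  18 | 101000000110111001101 | 1 | 1
  19 | 010000001101110011011 | 0 | 1
  20 | 100000011011100110111 | 1 | 0
  21 | 000000110111001101110 | 0 | 1
  22 | 000001101110011011101 | 0 | 0
  23 | 000011011100110111010 | 0 | 1
  24 | 000110111001101110101 | 0 | 0
  25 | 001101110011011101010 | 0 | 1
  26 | 011011100110111010101 | 0 | 0
  27 | 110111001101110101010 | 1 | 0
  28 | 101110011011101010100 | 1 | 1
  29 | 011100110111010101001 | 0 | 0
  30 | 111001101110101010010 | 1 | 0
  31 | 110011011101010100100 | 1 | 1
  32 | 100110111010101001001 | 1 | 1
  33 | 001101110101010010011 | 0 | 1
  34 | 011011101010100100111 | 0 | 1
  35 | 110111010101001001111 | 1 | 0
  36 | 101110101010010011110 | 1 | 0
  37 | 011101010100100111100 | 0 | 0
  38 | 111010101001001111000 | 1 | 1
  39 | 110101010010011110001 | 1 | 1
  40 | 101010100100111100011 | 1 | 0
  41 | 010101001001111000110 | 0 | 1
  42 | 101010010011110001101 | 1 | 1
  43 | 010100100111100011011 | 0 | 1
  44 | 101001001111000110111 | 1 | 0
  45 | 010010011110001101110 | 0 | 1
  46 | 100100111100011011101 | 1 | 1
  47 | 001001111000110111011 | 0 | 1
  48 | 010011110001101110111 | 0 | 1
  49 | 100111100011011101111 | 1 | 0
  50 | 001111000110111011110 | 0 | 1
  51 | 011110001101110111101 | 0 | 0
  52 | 111100011011101111010 | 1 | 0
  53 | 111000110111011110100 | 1 | 1
  54 | 110001101110111101001 | 1 | 1
  55 | 100011011101111010011 | 1 | 0
  56 | 000110111011110100110 | 0 | 1
  57 | 001101110111101001101 | 0 | 0
  58 | 011011101111010011010 | 0 | 1
  59 | 110111011110100110101 | 1 | 1
  60 | 101110111101001101011 | 1 | 0
  61 | 011101111010011010110 | 0 | 1
  62 | 111011110100110101101 | 1 | 1
  63 | 110111101001101011011 | 1 | 0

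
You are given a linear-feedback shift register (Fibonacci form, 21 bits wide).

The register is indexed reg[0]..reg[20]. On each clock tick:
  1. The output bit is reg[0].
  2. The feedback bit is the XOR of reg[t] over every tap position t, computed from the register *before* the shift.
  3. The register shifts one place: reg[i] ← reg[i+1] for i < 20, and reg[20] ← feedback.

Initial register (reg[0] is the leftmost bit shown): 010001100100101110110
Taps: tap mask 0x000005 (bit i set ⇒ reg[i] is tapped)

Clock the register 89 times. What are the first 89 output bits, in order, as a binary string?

01000110010010111011001011111011001010111100100010111100001001110101001001100101110100001

step | reg (before) | out | fb
   0 | 010001100100101110110 | 0 | 0
   1 | 100011001001011101100 | 1 | 1
   2 | 000110010010111011001 | 0 | 0
   3 | 001100100101110110010 | 0 | 1
   4 | 011001001011101100101 | 0 | 1
   5 | 110010010111011001011 | 1 | 1
   6 | 100100101110110010111 | 1 | 1
   7 | 001001011101100101111 | 0 | 1
   8 | 010010111011001011111 | 0 | 0
   9 | 100101110110010111110 | 1 | 1
  10 | 001011101100101111101 | 0 | 1
  11 | 010111011001011111011 | 0 | 0
  12 | 101110110010111110110 | 1 | 0
  13 | 011101100101111101100 | 0 | 1
  14 | 111011001011111011001 | 1 | 0
  15 | 110110010111110110010 | 1 | 1
  16 | 101100101111101100101 | 1 | 0
  17 | 011001011111011001010 | 0 | 1
  18 | 110010111110110010101 | 1 | 1
  19 | 100101111101100101011 | 1 | 1
  20 | 001011111011001010111 | 0 | 1
  21 | 010111110110010101111 | 0 | 0
  22 | 101111101100101011110 | 1 | 0
  23 | 011111011001010111100 | 0 | 1
  24 | 111110110010101111001 | 1 | 0
  25 | 111101100101011110010 | 1 | 0
  26 | 111011001010111100100 | 1 | 0
  27 | 110110010101111001000 | 1 | 1
  28 | 101100101011110010001 | 1 | 0
  29 | 011001010111100100010 | 0 | 1
  30 | 110010101111001000101 | 1 | 1
  31 | 100101011110010001011 | 1 | 1
  32 | 001010111100100010111 | 0 | 1
  33 | 010101111001000101111 | 0 | 0
  34 | 101011110010001011110 | 1 | 0
  35 | 010111100100010111100 | 0 | 0
  36 | 101111001000101111000 | 1 | 0
  37 | 011110010001011110000 | 0 | 1
  38 | 111100100010111100001 | 1 | 0
  39 | 111001000101111000010 | 1 | 0
  40 | 110010001011110000100 | 1 | 1
  41 | 100100010111100001001 | 1 | 1
  42 | 001000101111000010011 | 0 | 1
  43 | 010001011110000100111 | 0 | 0
  44 | 100010111100001001110 | 1 | 1
  45 | 000101111000010011101 | 0 | 0
  46 | 001011110000100111010 | 0 | 1
  47 | 010111100001001110101 | 0 | 0
  48 | 101111000010011101010 | 1 | 0
  49 | 011110000100111010100 | 0 | 1
  50 | 111100001001110101001 | 1 | 0
  51 | 111000010011101010010 | 1 | 0
  52 | 110000100111010100100 | 1 | 1
  53 | 100001001110101001001 | 1 | 1
  54 | 000010011101010010011 | 0 | 0
  55 | 000100111010100100110 | 0 | 0
  56 | 001001110101001001100 | 0 | 1
  57 | 010011101010010011001 | 0 | 0
  58 | 100111010100100110010 | 1 | 1
  59 | 001110101001001100101 | 0 | 1
  60 | 011101010010011001011 | 0 | 1
  61 | 111010100100110010111 | 1 | 0
  62 | 110101001001100101110 | 1 | 1
  63 | 101010010011001011101 | 1 | 0
  64 | 010100100110010111010 | 0 | 0
  65 | 101001001100101110100 | 1 | 0
  66 | 010010011001011101000 | 0 | 0
  67 | 100100110010111010000 | 1 | 1
  68 | 001001100101110100001 | 0 | 1
  69 | 010011001011101000011 | 0 | 0
  70 | 100110010111010000110 | 1 | 1
  71 | 001100101110100001101 | 0 | 1
  72 | 011001011101000011011 | 0 | 1
  73 | 110010111010000110111 | 1 | 1
  74 | 100101110100001101111 | 1 | 1
  75 | 001011101000011011111 | 0 | 1
  76 | 010111010000110111111 | 0 | 0
  77 | 101110100001101111110 | 1 | 0
  78 | 011101000011011111100 | 0 | 1
  79 | 111010000110111111001 | 1 | 0
  80 | 110100001101111110010 | 1 | 1
  81 | 101000011011111100101 | 1 | 0
  82 | 010000110111111001010 | 0 | 0
  83 | 100001101111110010100 | 1 | 1
  84 | 000011011111100101001 | 0 | 0
  85 | 000110111111001010010 | 0 | 0
  86 | 001101111110010100100 | 0 | 1
  87 | 011011111100101001001 | 0 | 1
  88 | 110111111001010010011 | 1 | 1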